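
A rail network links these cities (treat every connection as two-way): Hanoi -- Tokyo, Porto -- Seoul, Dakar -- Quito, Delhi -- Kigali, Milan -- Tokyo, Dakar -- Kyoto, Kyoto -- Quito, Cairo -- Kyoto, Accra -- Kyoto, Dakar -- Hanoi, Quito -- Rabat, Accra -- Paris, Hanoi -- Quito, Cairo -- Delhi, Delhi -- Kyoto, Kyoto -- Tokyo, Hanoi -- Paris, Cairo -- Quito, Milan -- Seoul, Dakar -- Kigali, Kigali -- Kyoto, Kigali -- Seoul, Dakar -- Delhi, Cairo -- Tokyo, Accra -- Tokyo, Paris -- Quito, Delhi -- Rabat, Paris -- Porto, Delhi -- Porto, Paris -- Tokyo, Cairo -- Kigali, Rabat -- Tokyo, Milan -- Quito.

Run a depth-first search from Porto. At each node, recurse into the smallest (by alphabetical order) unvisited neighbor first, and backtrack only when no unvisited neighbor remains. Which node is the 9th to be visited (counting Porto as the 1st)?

Kyoto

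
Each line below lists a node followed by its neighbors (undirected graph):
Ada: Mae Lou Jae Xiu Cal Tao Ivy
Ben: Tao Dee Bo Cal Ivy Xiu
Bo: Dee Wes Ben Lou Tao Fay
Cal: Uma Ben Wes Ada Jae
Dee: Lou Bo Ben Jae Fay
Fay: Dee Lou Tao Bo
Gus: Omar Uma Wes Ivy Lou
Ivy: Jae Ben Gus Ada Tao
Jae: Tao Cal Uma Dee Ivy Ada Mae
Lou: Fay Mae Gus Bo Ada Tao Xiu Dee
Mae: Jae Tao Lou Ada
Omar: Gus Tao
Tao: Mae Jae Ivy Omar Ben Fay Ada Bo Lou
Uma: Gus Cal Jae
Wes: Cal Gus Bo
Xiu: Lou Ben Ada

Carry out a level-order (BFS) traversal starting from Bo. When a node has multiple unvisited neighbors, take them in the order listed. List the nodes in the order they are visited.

Bo → Dee → Wes → Ben → Lou → Tao → Fay → Jae → Cal → Gus → Ivy → Xiu → Mae → Ada → Omar → Uma

Visit Bo; enqueue Dee, Wes, Ben, Lou, Tao, Fay → queue [Dee, Wes, Ben, Lou, Tao, Fay]
Visit Dee; enqueue Jae → queue [Wes, Ben, Lou, Tao, Fay, Jae]
Visit Wes; enqueue Cal, Gus → queue [Ben, Lou, Tao, Fay, Jae, Cal, Gus]
Visit Ben; enqueue Ivy, Xiu → queue [Lou, Tao, Fay, Jae, Cal, Gus, Ivy, Xiu]
Visit Lou; enqueue Mae, Ada → queue [Tao, Fay, Jae, Cal, Gus, Ivy, Xiu, Mae, Ada]
Visit Tao; enqueue Omar → queue [Fay, Jae, Cal, Gus, Ivy, Xiu, Mae, Ada, Omar]
Visit Fay → queue [Jae, Cal, Gus, Ivy, Xiu, Mae, Ada, Omar]
Visit Jae; enqueue Uma → queue [Cal, Gus, Ivy, Xiu, Mae, Ada, Omar, Uma]
Visit Cal → queue [Gus, Ivy, Xiu, Mae, Ada, Omar, Uma]
Visit Gus → queue [Ivy, Xiu, Mae, Ada, Omar, Uma]
Visit Ivy → queue [Xiu, Mae, Ada, Omar, Uma]
Visit Xiu → queue [Mae, Ada, Omar, Uma]
Visit Mae → queue [Ada, Omar, Uma]
Visit Ada → queue [Omar, Uma]
Visit Omar → queue [Uma]
Visit Uma → queue []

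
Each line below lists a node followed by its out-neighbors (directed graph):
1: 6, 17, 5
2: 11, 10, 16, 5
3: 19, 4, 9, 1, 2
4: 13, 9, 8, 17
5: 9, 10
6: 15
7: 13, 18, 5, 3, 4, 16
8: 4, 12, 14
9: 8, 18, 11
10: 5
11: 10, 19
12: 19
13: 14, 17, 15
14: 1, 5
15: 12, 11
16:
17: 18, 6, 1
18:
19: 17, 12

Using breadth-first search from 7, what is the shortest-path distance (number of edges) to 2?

Level 0: 7
Level 1: 3, 4, 5, 13, 16, 18
Level 2: 1, 2, 8, 9, 10, 14, 15, 17, 19
Level 3: 6, 11, 12
2 first appears at level 2.

2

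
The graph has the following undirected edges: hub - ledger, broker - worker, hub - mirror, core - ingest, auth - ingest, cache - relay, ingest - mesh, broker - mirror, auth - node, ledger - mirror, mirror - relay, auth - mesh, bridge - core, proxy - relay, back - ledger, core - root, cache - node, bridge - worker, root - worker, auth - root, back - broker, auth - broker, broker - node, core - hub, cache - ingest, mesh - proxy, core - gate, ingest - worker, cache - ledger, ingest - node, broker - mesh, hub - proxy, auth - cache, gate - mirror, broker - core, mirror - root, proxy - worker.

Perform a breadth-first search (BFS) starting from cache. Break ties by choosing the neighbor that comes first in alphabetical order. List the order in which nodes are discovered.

cache auth ingest ledger node relay broker mesh root core worker back hub mirror proxy bridge gate

Visit cache; enqueue auth, ingest, ledger, node, relay → queue [auth, ingest, ledger, node, relay]
Visit auth; enqueue broker, mesh, root → queue [ingest, ledger, node, relay, broker, mesh, root]
Visit ingest; enqueue core, worker → queue [ledger, node, relay, broker, mesh, root, core, worker]
Visit ledger; enqueue back, hub, mirror → queue [node, relay, broker, mesh, root, core, worker, back, hub, mirror]
Visit node → queue [relay, broker, mesh, root, core, worker, back, hub, mirror]
Visit relay; enqueue proxy → queue [broker, mesh, root, core, worker, back, hub, mirror, proxy]
Visit broker → queue [mesh, root, core, worker, back, hub, mirror, proxy]
Visit mesh → queue [root, core, worker, back, hub, mirror, proxy]
Visit root → queue [core, worker, back, hub, mirror, proxy]
Visit core; enqueue bridge, gate → queue [worker, back, hub, mirror, proxy, bridge, gate]
Visit worker → queue [back, hub, mirror, proxy, bridge, gate]
Visit back → queue [hub, mirror, proxy, bridge, gate]
Visit hub → queue [mirror, proxy, bridge, gate]
Visit mirror → queue [proxy, bridge, gate]
Visit proxy → queue [bridge, gate]
Visit bridge → queue [gate]
Visit gate → queue []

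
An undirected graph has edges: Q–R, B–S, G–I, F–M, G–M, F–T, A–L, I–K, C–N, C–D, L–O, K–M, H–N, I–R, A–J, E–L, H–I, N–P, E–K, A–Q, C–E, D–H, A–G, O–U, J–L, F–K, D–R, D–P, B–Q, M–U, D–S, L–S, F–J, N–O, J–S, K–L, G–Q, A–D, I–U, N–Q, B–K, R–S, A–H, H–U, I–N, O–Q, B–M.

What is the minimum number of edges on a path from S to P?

Level 0: S
Level 1: B, D, J, L, R
Level 2: A, C, E, F, H, I, K, M, O, P, Q
Level 3: G, N, T, U
P first appears at level 2.

2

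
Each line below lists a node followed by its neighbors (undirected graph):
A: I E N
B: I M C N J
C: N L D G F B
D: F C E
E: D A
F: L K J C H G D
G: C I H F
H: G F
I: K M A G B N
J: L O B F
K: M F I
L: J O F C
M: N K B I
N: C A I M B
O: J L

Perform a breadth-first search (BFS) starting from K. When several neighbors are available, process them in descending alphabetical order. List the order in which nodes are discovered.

K → M → I → F → N → B → G → A → L → J → H → D → C → E → O

Visit K; enqueue M, I, F → queue [M, I, F]
Visit M; enqueue N, B → queue [I, F, N, B]
Visit I; enqueue G, A → queue [F, N, B, G, A]
Visit F; enqueue L, J, H, D, C → queue [N, B, G, A, L, J, H, D, C]
Visit N → queue [B, G, A, L, J, H, D, C]
Visit B → queue [G, A, L, J, H, D, C]
Visit G → queue [A, L, J, H, D, C]
Visit A; enqueue E → queue [L, J, H, D, C, E]
Visit L; enqueue O → queue [J, H, D, C, E, O]
Visit J → queue [H, D, C, E, O]
Visit H → queue [D, C, E, O]
Visit D → queue [C, E, O]
Visit C → queue [E, O]
Visit E → queue [O]
Visit O → queue []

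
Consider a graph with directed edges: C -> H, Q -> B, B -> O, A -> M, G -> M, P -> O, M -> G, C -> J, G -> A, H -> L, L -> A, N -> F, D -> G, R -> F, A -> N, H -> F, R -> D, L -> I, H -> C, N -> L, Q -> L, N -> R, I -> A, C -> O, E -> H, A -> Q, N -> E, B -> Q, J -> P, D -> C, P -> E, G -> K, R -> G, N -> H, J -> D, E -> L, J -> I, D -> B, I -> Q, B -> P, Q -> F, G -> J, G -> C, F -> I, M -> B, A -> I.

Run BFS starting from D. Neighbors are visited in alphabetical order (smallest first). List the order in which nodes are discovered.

Visit D; enqueue B, C, G → queue [B, C, G]
Visit B; enqueue O, P, Q → queue [C, G, O, P, Q]
Visit C; enqueue H, J → queue [G, O, P, Q, H, J]
Visit G; enqueue A, K, M → queue [O, P, Q, H, J, A, K, M]
Visit O → queue [P, Q, H, J, A, K, M]
Visit P; enqueue E → queue [Q, H, J, A, K, M, E]
Visit Q; enqueue F, L → queue [H, J, A, K, M, E, F, L]
Visit H → queue [J, A, K, M, E, F, L]
Visit J; enqueue I → queue [A, K, M, E, F, L, I]
Visit A; enqueue N → queue [K, M, E, F, L, I, N]
Visit K → queue [M, E, F, L, I, N]
Visit M → queue [E, F, L, I, N]
Visit E → queue [F, L, I, N]
Visit F → queue [L, I, N]
Visit L → queue [I, N]
Visit I → queue [N]
Visit N; enqueue R → queue [R]
Visit R → queue []

D, B, C, G, O, P, Q, H, J, A, K, M, E, F, L, I, N, R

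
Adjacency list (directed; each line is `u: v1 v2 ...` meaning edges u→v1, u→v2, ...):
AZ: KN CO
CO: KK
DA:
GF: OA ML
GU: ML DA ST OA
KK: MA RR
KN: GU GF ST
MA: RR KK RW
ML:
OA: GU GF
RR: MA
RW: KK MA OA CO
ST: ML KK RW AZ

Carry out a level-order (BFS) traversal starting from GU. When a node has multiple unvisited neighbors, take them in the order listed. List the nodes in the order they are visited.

GU -> ML -> DA -> ST -> OA -> KK -> RW -> AZ -> GF -> MA -> RR -> CO -> KN

Visit GU; enqueue ML, DA, ST, OA → queue [ML, DA, ST, OA]
Visit ML → queue [DA, ST, OA]
Visit DA → queue [ST, OA]
Visit ST; enqueue KK, RW, AZ → queue [OA, KK, RW, AZ]
Visit OA; enqueue GF → queue [KK, RW, AZ, GF]
Visit KK; enqueue MA, RR → queue [RW, AZ, GF, MA, RR]
Visit RW; enqueue CO → queue [AZ, GF, MA, RR, CO]
Visit AZ; enqueue KN → queue [GF, MA, RR, CO, KN]
Visit GF → queue [MA, RR, CO, KN]
Visit MA → queue [RR, CO, KN]
Visit RR → queue [CO, KN]
Visit CO → queue [KN]
Visit KN → queue []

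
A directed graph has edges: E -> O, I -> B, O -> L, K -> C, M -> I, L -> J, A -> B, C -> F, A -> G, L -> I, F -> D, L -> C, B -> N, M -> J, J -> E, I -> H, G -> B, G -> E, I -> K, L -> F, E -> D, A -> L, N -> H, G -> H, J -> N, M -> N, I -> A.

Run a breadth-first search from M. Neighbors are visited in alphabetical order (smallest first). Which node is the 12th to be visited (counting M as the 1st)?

Visit M; enqueue I, J, N → queue [I, J, N]
Visit I; enqueue A, B, H, K → queue [J, N, A, B, H, K]
Visit J; enqueue E → queue [N, A, B, H, K, E]
Visit N → queue [A, B, H, K, E]
Visit A; enqueue G, L → queue [B, H, K, E, G, L]
Visit B → queue [H, K, E, G, L]
Visit H → queue [K, E, G, L]
Visit K; enqueue C → queue [E, G, L, C]
Visit E; enqueue D, O → queue [G, L, C, D, O]
Visit G → queue [L, C, D, O]
Visit L; enqueue F → queue [C, D, O, F]
Visit C → queue [D, O, F]
Visit D → queue [O, F]
Visit O → queue [F]
Visit F → queue []

Visit order: M, I, J, N, A, B, H, K, E, G, L, C, D, O, F

C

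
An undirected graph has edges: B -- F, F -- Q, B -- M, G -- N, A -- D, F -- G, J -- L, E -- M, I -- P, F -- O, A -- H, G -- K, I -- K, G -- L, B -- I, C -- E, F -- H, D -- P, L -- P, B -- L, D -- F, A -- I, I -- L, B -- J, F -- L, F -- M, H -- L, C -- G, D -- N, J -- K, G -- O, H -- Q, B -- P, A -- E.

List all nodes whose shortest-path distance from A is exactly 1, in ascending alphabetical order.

D, E, H, I

Level 0: A
Level 1: D, E, H, I
Level 2: B, C, F, K, L, M, N, P, Q
Level 3: G, J, O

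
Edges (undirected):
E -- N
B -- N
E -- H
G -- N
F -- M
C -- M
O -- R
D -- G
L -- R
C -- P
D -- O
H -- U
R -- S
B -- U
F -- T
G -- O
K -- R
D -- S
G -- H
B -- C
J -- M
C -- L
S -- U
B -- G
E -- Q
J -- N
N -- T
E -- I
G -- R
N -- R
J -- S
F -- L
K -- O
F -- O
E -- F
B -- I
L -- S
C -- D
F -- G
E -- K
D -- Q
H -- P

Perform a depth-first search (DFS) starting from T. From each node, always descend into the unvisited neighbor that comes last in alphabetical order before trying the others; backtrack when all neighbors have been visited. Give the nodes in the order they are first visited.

T N R S U H P C M J F O K E Q D G B I L

Visit T
T → N
N → R
R → S
S → U
U → H
H → P
P → C
C → M
M → J
M → F
F → O
O → K
K → E
E → Q
Q → D
D → G
G → B
B → I
F → L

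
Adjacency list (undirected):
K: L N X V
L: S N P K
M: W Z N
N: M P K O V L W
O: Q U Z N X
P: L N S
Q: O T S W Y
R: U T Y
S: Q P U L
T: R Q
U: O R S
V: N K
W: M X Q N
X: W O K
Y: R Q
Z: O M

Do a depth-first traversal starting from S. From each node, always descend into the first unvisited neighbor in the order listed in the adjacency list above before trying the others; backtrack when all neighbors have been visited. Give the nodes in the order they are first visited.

S -> Q -> O -> U -> R -> T -> Y -> Z -> M -> W -> X -> K -> L -> N -> P -> V

Visit S
S → Q
Q → O
O → U
U → R
R → T
R → Y
O → Z
Z → M
M → W
W → X
X → K
K → L
L → N
N → P
N → V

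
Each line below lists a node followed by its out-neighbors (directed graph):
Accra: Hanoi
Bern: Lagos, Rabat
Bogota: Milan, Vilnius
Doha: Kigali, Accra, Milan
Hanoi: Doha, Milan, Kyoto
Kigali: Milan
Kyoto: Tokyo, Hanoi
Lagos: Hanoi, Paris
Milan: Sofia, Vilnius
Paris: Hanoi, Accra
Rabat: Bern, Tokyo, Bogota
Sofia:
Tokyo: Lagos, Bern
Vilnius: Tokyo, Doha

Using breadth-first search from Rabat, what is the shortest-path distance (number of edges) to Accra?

4

Level 0: Rabat
Level 1: Bern, Bogota, Tokyo
Level 2: Lagos, Milan, Vilnius
Level 3: Doha, Hanoi, Paris, Sofia
Level 4: Accra, Kigali, Kyoto
Accra first appears at level 4.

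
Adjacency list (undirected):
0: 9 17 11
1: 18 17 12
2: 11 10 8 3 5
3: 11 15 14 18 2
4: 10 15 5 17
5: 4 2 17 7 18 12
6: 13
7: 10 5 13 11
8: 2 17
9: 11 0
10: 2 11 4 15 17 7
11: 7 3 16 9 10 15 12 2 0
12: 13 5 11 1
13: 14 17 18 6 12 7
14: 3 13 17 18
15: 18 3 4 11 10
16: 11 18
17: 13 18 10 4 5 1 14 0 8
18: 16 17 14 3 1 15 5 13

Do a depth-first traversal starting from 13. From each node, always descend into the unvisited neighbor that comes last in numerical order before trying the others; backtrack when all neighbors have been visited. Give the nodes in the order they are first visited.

13, 18, 17, 14, 3, 15, 11, 16, 12, 5, 7, 10, 4, 2, 8, 1, 9, 0, 6

Visit 13
13 → 18
18 → 17
17 → 14
14 → 3
3 → 15
15 → 11
11 → 16
11 → 12
12 → 5
5 → 7
7 → 10
10 → 4
10 → 2
2 → 8
12 → 1
11 → 9
9 → 0
13 → 6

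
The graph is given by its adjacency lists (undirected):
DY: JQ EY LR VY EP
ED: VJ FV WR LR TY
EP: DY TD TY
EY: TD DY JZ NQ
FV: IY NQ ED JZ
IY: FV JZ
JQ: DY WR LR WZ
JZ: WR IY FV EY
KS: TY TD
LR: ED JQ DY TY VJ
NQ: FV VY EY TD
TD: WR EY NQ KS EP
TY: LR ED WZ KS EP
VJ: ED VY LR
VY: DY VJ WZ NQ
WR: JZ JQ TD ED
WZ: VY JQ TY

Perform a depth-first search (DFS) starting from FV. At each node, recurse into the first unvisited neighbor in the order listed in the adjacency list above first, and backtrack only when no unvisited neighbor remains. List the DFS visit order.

FV, IY, JZ, WR, JQ, DY, EY, TD, NQ, VY, VJ, ED, LR, TY, WZ, KS, EP

Visit FV
FV → IY
IY → JZ
JZ → WR
WR → JQ
JQ → DY
DY → EY
EY → TD
TD → NQ
NQ → VY
VY → VJ
VJ → ED
ED → LR
LR → TY
TY → WZ
TY → KS
TY → EP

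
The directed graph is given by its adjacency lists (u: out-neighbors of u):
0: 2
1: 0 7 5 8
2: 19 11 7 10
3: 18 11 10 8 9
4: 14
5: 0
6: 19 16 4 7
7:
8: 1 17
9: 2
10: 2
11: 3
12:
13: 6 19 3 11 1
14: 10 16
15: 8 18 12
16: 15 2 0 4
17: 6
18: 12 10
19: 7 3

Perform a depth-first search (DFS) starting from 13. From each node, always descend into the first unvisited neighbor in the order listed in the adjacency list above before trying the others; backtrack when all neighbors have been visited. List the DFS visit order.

Visit 13
13 → 6
6 → 19
19 → 7
19 → 3
3 → 18
18 → 12
18 → 10
10 → 2
2 → 11
3 → 8
8 → 1
1 → 0
1 → 5
8 → 17
3 → 9
6 → 16
16 → 15
16 → 4
4 → 14

13 → 6 → 19 → 7 → 3 → 18 → 12 → 10 → 2 → 11 → 8 → 1 → 0 → 5 → 17 → 9 → 16 → 15 → 4 → 14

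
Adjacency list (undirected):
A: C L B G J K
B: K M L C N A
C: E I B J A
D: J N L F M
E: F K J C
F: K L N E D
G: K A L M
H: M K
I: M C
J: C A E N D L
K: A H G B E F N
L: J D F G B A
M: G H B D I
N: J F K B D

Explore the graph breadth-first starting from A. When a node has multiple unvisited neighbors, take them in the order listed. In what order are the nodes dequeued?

A, C, L, B, G, J, K, E, I, D, F, M, N, H

Visit A; enqueue C, L, B, G, J, K → queue [C, L, B, G, J, K]
Visit C; enqueue E, I → queue [L, B, G, J, K, E, I]
Visit L; enqueue D, F → queue [B, G, J, K, E, I, D, F]
Visit B; enqueue M, N → queue [G, J, K, E, I, D, F, M, N]
Visit G → queue [J, K, E, I, D, F, M, N]
Visit J → queue [K, E, I, D, F, M, N]
Visit K; enqueue H → queue [E, I, D, F, M, N, H]
Visit E → queue [I, D, F, M, N, H]
Visit I → queue [D, F, M, N, H]
Visit D → queue [F, M, N, H]
Visit F → queue [M, N, H]
Visit M → queue [N, H]
Visit N → queue [H]
Visit H → queue []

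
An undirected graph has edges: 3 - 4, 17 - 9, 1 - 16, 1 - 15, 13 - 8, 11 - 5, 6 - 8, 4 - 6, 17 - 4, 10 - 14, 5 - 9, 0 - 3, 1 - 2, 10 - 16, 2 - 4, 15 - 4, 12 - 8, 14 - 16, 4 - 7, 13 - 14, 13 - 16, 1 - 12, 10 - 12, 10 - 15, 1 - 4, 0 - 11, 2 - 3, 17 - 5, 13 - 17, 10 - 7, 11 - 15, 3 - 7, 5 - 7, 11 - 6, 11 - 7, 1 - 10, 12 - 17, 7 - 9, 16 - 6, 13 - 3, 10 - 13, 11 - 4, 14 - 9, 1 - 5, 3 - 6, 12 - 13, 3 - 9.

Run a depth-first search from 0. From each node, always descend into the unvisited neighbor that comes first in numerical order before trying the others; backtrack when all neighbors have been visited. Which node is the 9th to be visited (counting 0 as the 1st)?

Visit 0
0 → 3
3 → 2
2 → 1
1 → 4
4 → 6
6 → 8
8 → 12
12 → 10
10 → 7
7 → 5
5 → 9
9 → 14
14 → 13
13 → 16
13 → 17
5 → 11
11 → 15

Visit order: 0, 3, 2, 1, 4, 6, 8, 12, 10, 7, 5, 9, 14, 13, 16, 17, 11, 15

10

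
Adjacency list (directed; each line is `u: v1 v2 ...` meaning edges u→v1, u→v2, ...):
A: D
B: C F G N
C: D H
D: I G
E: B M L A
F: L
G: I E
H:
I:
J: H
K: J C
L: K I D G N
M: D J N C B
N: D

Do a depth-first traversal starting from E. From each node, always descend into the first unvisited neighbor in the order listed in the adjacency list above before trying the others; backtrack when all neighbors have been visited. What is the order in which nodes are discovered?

E, B, C, D, I, G, H, F, L, K, J, N, M, A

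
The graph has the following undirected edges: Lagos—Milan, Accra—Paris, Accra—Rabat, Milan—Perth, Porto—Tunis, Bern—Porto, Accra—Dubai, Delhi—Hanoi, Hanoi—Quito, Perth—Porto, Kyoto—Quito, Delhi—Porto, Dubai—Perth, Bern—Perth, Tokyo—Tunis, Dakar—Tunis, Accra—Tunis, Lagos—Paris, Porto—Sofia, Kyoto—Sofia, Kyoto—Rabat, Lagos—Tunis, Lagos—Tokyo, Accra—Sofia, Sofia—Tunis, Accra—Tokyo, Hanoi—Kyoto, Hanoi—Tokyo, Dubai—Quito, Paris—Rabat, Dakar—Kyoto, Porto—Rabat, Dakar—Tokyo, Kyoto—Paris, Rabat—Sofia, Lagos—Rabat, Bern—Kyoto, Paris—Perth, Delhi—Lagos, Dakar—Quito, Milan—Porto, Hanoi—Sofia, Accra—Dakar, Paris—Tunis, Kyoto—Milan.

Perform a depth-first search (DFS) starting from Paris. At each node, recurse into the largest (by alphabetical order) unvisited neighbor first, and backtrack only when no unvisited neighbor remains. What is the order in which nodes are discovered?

Paris Tunis Tokyo Lagos Rabat Sofia Porto Perth Milan Kyoto Quito Hanoi Delhi Dubai Accra Dakar Bern

Visit Paris
Paris → Tunis
Tunis → Tokyo
Tokyo → Lagos
Lagos → Rabat
Rabat → Sofia
Sofia → Porto
Porto → Perth
Perth → Milan
Milan → Kyoto
Kyoto → Quito
Quito → Hanoi
Hanoi → Delhi
Quito → Dubai
Dubai → Accra
Accra → Dakar
Kyoto → Bern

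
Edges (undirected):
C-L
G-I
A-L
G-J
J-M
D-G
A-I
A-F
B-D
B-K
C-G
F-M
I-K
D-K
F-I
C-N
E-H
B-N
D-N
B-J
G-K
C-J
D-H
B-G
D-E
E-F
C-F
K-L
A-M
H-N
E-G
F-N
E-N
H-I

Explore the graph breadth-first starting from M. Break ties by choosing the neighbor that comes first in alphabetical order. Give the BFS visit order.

Visit M; enqueue A, F, J → queue [A, F, J]
Visit A; enqueue I, L → queue [F, J, I, L]
Visit F; enqueue C, E, N → queue [J, I, L, C, E, N]
Visit J; enqueue B, G → queue [I, L, C, E, N, B, G]
Visit I; enqueue H, K → queue [L, C, E, N, B, G, H, K]
Visit L → queue [C, E, N, B, G, H, K]
Visit C → queue [E, N, B, G, H, K]
Visit E; enqueue D → queue [N, B, G, H, K, D]
Visit N → queue [B, G, H, K, D]
Visit B → queue [G, H, K, D]
Visit G → queue [H, K, D]
Visit H → queue [K, D]
Visit K → queue [D]
Visit D → queue []

M -> A -> F -> J -> I -> L -> C -> E -> N -> B -> G -> H -> K -> D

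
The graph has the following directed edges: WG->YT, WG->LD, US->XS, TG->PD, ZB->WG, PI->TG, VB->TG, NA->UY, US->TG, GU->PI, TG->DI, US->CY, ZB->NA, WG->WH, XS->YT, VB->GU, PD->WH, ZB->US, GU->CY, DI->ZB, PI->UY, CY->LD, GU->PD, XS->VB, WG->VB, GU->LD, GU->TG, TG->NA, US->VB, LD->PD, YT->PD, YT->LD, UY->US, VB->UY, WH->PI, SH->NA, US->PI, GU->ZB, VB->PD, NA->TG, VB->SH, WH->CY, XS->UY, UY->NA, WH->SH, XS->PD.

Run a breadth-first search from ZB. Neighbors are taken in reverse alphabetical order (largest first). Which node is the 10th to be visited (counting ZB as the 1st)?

TG

Visit ZB; enqueue WG, US, NA → queue [WG, US, NA]
Visit WG; enqueue YT, WH, VB, LD → queue [US, NA, YT, WH, VB, LD]
Visit US; enqueue XS, TG, PI, CY → queue [NA, YT, WH, VB, LD, XS, TG, PI, CY]
Visit NA; enqueue UY → queue [YT, WH, VB, LD, XS, TG, PI, CY, UY]
Visit YT; enqueue PD → queue [WH, VB, LD, XS, TG, PI, CY, UY, PD]
Visit WH; enqueue SH → queue [VB, LD, XS, TG, PI, CY, UY, PD, SH]
Visit VB; enqueue GU → queue [LD, XS, TG, PI, CY, UY, PD, SH, GU]
Visit LD → queue [XS, TG, PI, CY, UY, PD, SH, GU]
Visit XS → queue [TG, PI, CY, UY, PD, SH, GU]
Visit TG; enqueue DI → queue [PI, CY, UY, PD, SH, GU, DI]
Visit PI → queue [CY, UY, PD, SH, GU, DI]
Visit CY → queue [UY, PD, SH, GU, DI]
Visit UY → queue [PD, SH, GU, DI]
Visit PD → queue [SH, GU, DI]
Visit SH → queue [GU, DI]
Visit GU → queue [DI]
Visit DI → queue []

Visit order: ZB, WG, US, NA, YT, WH, VB, LD, XS, TG, PI, CY, UY, PD, SH, GU, DI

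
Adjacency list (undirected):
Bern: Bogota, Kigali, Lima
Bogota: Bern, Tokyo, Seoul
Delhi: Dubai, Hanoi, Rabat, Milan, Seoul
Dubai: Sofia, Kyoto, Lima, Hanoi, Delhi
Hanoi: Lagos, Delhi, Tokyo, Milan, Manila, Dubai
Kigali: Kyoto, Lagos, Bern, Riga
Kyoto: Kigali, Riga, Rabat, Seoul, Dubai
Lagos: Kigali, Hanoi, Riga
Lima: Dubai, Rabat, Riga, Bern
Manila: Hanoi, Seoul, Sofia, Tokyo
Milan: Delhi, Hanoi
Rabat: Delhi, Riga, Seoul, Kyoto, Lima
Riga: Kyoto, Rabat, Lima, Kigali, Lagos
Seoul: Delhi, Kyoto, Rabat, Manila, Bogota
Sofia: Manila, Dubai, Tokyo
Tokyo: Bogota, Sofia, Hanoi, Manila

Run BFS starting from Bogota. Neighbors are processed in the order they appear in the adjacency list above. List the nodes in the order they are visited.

Bogota, Bern, Tokyo, Seoul, Kigali, Lima, Sofia, Hanoi, Manila, Delhi, Kyoto, Rabat, Lagos, Riga, Dubai, Milan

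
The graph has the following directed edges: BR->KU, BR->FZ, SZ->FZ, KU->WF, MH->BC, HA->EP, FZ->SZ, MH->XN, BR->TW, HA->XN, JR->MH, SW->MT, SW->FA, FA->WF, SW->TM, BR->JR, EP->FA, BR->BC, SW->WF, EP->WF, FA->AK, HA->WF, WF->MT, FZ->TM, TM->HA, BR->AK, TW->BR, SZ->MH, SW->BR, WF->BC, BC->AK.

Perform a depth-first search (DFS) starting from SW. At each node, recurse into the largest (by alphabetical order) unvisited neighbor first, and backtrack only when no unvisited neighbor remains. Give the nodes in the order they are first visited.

Visit SW
SW → WF
WF → MT
WF → BC
BC → AK
SW → TM
TM → HA
HA → XN
HA → EP
EP → FA
SW → BR
BR → TW
BR → KU
BR → JR
JR → MH
BR → FZ
FZ → SZ

SW, WF, MT, BC, AK, TM, HA, XN, EP, FA, BR, TW, KU, JR, MH, FZ, SZ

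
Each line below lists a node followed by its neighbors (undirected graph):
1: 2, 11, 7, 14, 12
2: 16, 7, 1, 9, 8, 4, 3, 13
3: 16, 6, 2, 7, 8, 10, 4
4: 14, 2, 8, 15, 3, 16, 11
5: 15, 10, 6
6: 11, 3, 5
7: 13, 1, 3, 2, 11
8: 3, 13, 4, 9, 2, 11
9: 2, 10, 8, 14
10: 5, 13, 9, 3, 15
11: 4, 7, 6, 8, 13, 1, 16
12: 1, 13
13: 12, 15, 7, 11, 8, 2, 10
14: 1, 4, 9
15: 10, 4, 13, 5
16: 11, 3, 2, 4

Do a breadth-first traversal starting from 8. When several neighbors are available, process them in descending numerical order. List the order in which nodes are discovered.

Visit 8; enqueue 13, 11, 9, 4, 3, 2 → queue [13, 11, 9, 4, 3, 2]
Visit 13; enqueue 15, 12, 10, 7 → queue [11, 9, 4, 3, 2, 15, 12, 10, 7]
Visit 11; enqueue 16, 6, 1 → queue [9, 4, 3, 2, 15, 12, 10, 7, 16, 6, 1]
Visit 9; enqueue 14 → queue [4, 3, 2, 15, 12, 10, 7, 16, 6, 1, 14]
Visit 4 → queue [3, 2, 15, 12, 10, 7, 16, 6, 1, 14]
Visit 3 → queue [2, 15, 12, 10, 7, 16, 6, 1, 14]
Visit 2 → queue [15, 12, 10, 7, 16, 6, 1, 14]
Visit 15; enqueue 5 → queue [12, 10, 7, 16, 6, 1, 14, 5]
Visit 12 → queue [10, 7, 16, 6, 1, 14, 5]
Visit 10 → queue [7, 16, 6, 1, 14, 5]
Visit 7 → queue [16, 6, 1, 14, 5]
Visit 16 → queue [6, 1, 14, 5]
Visit 6 → queue [1, 14, 5]
Visit 1 → queue [14, 5]
Visit 14 → queue [5]
Visit 5 → queue []

8 13 11 9 4 3 2 15 12 10 7 16 6 1 14 5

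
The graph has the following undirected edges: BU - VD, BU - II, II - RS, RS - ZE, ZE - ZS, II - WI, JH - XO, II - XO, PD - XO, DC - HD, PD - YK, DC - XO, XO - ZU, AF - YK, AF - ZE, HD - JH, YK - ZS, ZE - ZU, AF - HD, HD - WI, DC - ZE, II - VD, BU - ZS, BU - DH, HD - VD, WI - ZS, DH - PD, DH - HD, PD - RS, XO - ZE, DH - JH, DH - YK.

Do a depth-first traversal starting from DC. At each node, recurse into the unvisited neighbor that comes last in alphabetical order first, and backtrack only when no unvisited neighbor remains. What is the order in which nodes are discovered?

DC -> ZE -> ZU -> XO -> PD -> YK -> ZS -> WI -> II -> VD -> HD -> JH -> DH -> BU -> AF -> RS

Visit DC
DC → ZE
ZE → ZU
ZU → XO
XO → PD
PD → YK
YK → ZS
ZS → WI
WI → II
II → VD
VD → HD
HD → JH
JH → DH
DH → BU
HD → AF
II → RS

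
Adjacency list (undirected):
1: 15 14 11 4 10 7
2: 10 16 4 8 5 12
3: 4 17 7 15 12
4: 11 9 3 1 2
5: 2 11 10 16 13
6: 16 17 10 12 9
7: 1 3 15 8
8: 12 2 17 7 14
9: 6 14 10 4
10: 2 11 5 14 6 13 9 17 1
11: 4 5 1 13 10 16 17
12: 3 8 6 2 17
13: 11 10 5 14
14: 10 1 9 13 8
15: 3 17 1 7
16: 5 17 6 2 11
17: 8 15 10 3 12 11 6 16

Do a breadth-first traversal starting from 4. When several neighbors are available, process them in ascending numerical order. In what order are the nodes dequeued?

4, 1, 2, 3, 9, 11, 7, 10, 14, 15, 5, 8, 12, 16, 17, 6, 13

Visit 4; enqueue 1, 2, 3, 9, 11 → queue [1, 2, 3, 9, 11]
Visit 1; enqueue 7, 10, 14, 15 → queue [2, 3, 9, 11, 7, 10, 14, 15]
Visit 2; enqueue 5, 8, 12, 16 → queue [3, 9, 11, 7, 10, 14, 15, 5, 8, 12, 16]
Visit 3; enqueue 17 → queue [9, 11, 7, 10, 14, 15, 5, 8, 12, 16, 17]
Visit 9; enqueue 6 → queue [11, 7, 10, 14, 15, 5, 8, 12, 16, 17, 6]
Visit 11; enqueue 13 → queue [7, 10, 14, 15, 5, 8, 12, 16, 17, 6, 13]
Visit 7 → queue [10, 14, 15, 5, 8, 12, 16, 17, 6, 13]
Visit 10 → queue [14, 15, 5, 8, 12, 16, 17, 6, 13]
Visit 14 → queue [15, 5, 8, 12, 16, 17, 6, 13]
Visit 15 → queue [5, 8, 12, 16, 17, 6, 13]
Visit 5 → queue [8, 12, 16, 17, 6, 13]
Visit 8 → queue [12, 16, 17, 6, 13]
Visit 12 → queue [16, 17, 6, 13]
Visit 16 → queue [17, 6, 13]
Visit 17 → queue [6, 13]
Visit 6 → queue [13]
Visit 13 → queue []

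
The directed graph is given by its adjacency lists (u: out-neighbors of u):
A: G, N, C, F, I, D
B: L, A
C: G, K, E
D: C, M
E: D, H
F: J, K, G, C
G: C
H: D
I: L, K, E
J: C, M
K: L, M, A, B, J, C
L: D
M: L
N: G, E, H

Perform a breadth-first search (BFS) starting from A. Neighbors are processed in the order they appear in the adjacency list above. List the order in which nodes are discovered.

Visit A; enqueue G, N, C, F, I, D → queue [G, N, C, F, I, D]
Visit G → queue [N, C, F, I, D]
Visit N; enqueue E, H → queue [C, F, I, D, E, H]
Visit C; enqueue K → queue [F, I, D, E, H, K]
Visit F; enqueue J → queue [I, D, E, H, K, J]
Visit I; enqueue L → queue [D, E, H, K, J, L]
Visit D; enqueue M → queue [E, H, K, J, L, M]
Visit E → queue [H, K, J, L, M]
Visit H → queue [K, J, L, M]
Visit K; enqueue B → queue [J, L, M, B]
Visit J → queue [L, M, B]
Visit L → queue [M, B]
Visit M → queue [B]
Visit B → queue []

A, G, N, C, F, I, D, E, H, K, J, L, M, B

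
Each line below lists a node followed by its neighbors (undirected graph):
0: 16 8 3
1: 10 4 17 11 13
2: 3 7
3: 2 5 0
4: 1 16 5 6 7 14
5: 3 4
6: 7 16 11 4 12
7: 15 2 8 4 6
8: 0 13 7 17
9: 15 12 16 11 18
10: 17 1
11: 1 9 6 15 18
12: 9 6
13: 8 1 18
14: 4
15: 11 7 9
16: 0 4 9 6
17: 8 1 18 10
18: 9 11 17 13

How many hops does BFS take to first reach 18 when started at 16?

Level 0: 16
Level 1: 0, 4, 6, 9
Level 2: 1, 3, 5, 7, 8, 11, 12, 14, 15, 18
Level 3: 2, 10, 13, 17
18 first appears at level 2.

2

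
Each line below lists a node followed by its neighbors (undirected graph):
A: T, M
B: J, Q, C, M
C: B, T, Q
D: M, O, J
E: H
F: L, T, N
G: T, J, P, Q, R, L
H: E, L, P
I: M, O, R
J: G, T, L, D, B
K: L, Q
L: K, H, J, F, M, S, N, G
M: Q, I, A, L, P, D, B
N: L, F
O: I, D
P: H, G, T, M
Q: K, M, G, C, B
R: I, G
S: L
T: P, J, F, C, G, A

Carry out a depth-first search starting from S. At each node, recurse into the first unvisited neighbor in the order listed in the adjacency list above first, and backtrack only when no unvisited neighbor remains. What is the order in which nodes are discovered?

S, L, K, Q, M, I, O, D, J, G, T, P, H, E, F, N, C, B, A, R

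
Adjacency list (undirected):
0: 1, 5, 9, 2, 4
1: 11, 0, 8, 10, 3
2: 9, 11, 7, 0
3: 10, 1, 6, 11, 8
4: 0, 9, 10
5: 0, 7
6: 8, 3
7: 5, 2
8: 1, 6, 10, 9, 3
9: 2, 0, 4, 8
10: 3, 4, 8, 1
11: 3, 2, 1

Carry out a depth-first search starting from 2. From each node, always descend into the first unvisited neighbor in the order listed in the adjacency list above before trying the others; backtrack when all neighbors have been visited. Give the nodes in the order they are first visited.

2 -> 9 -> 0 -> 1 -> 11 -> 3 -> 10 -> 4 -> 8 -> 6 -> 5 -> 7

Visit 2
2 → 9
9 → 0
0 → 1
1 → 11
11 → 3
3 → 10
10 → 4
10 → 8
8 → 6
0 → 5
5 → 7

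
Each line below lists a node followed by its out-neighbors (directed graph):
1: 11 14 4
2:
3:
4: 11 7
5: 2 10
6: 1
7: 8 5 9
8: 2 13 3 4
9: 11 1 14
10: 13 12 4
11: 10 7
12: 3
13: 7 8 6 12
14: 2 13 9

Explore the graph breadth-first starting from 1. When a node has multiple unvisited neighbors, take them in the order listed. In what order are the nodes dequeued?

1, 11, 14, 4, 10, 7, 2, 13, 9, 12, 8, 5, 6, 3

Visit 1; enqueue 11, 14, 4 → queue [11, 14, 4]
Visit 11; enqueue 10, 7 → queue [14, 4, 10, 7]
Visit 14; enqueue 2, 13, 9 → queue [4, 10, 7, 2, 13, 9]
Visit 4 → queue [10, 7, 2, 13, 9]
Visit 10; enqueue 12 → queue [7, 2, 13, 9, 12]
Visit 7; enqueue 8, 5 → queue [2, 13, 9, 12, 8, 5]
Visit 2 → queue [13, 9, 12, 8, 5]
Visit 13; enqueue 6 → queue [9, 12, 8, 5, 6]
Visit 9 → queue [12, 8, 5, 6]
Visit 12; enqueue 3 → queue [8, 5, 6, 3]
Visit 8 → queue [5, 6, 3]
Visit 5 → queue [6, 3]
Visit 6 → queue [3]
Visit 3 → queue []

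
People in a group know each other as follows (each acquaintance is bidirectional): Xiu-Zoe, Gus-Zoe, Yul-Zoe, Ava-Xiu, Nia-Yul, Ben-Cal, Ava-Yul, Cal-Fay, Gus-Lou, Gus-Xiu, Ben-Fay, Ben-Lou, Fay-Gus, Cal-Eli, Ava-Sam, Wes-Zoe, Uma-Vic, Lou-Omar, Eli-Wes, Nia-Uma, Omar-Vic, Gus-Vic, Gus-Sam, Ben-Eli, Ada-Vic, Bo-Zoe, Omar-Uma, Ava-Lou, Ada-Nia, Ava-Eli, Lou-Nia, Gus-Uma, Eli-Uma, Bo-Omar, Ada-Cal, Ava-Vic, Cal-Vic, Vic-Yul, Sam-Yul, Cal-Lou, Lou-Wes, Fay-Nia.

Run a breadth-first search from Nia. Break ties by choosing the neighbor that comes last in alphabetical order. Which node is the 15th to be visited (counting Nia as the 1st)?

Visit Nia; enqueue Yul, Uma, Lou, Fay, Ada → queue [Yul, Uma, Lou, Fay, Ada]
Visit Yul; enqueue Zoe, Vic, Sam, Ava → queue [Uma, Lou, Fay, Ada, Zoe, Vic, Sam, Ava]
Visit Uma; enqueue Omar, Gus, Eli → queue [Lou, Fay, Ada, Zoe, Vic, Sam, Ava, Omar, Gus, Eli]
Visit Lou; enqueue Wes, Cal, Ben → queue [Fay, Ada, Zoe, Vic, Sam, Ava, Omar, Gus, Eli, Wes, Cal, Ben]
Visit Fay → queue [Ada, Zoe, Vic, Sam, Ava, Omar, Gus, Eli, Wes, Cal, Ben]
Visit Ada → queue [Zoe, Vic, Sam, Ava, Omar, Gus, Eli, Wes, Cal, Ben]
Visit Zoe; enqueue Xiu, Bo → queue [Vic, Sam, Ava, Omar, Gus, Eli, Wes, Cal, Ben, Xiu, Bo]
Visit Vic → queue [Sam, Ava, Omar, Gus, Eli, Wes, Cal, Ben, Xiu, Bo]
Visit Sam → queue [Ava, Omar, Gus, Eli, Wes, Cal, Ben, Xiu, Bo]
Visit Ava → queue [Omar, Gus, Eli, Wes, Cal, Ben, Xiu, Bo]
Visit Omar → queue [Gus, Eli, Wes, Cal, Ben, Xiu, Bo]
Visit Gus → queue [Eli, Wes, Cal, Ben, Xiu, Bo]
Visit Eli → queue [Wes, Cal, Ben, Xiu, Bo]
Visit Wes → queue [Cal, Ben, Xiu, Bo]
Visit Cal → queue [Ben, Xiu, Bo]
Visit Ben → queue [Xiu, Bo]
Visit Xiu → queue [Bo]
Visit Bo → queue []

Visit order: Nia, Yul, Uma, Lou, Fay, Ada, Zoe, Vic, Sam, Ava, Omar, Gus, Eli, Wes, Cal, Ben, Xiu, Bo

Cal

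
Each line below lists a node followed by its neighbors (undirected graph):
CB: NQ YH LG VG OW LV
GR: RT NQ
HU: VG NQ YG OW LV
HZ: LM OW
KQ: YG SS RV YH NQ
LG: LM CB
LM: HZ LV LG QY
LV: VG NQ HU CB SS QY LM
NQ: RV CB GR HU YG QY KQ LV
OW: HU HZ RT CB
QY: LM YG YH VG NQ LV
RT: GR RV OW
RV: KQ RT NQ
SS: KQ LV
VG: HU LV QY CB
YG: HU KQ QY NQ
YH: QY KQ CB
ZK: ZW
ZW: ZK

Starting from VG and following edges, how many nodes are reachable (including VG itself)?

17

BFS from VG visits: VG, QY, LV, HU, CB, YH, YG, NQ, LM, SS, OW, LG, KQ, RV, GR, HZ, RT
Reachable nodes: 17 of 19 total.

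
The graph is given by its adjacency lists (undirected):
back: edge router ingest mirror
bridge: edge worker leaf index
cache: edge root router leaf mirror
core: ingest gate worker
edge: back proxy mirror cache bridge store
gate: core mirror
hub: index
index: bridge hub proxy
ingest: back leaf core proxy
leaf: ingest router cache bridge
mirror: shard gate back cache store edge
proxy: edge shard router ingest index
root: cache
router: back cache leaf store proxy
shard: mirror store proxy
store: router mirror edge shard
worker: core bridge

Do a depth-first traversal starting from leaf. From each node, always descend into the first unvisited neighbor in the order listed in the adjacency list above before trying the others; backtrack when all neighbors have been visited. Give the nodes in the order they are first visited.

leaf, ingest, back, edge, proxy, shard, mirror, gate, core, worker, bridge, index, hub, cache, root, router, store

Visit leaf
leaf → ingest
ingest → back
back → edge
edge → proxy
proxy → shard
shard → mirror
mirror → gate
gate → core
core → worker
worker → bridge
bridge → index
index → hub
mirror → cache
cache → root
cache → router
router → store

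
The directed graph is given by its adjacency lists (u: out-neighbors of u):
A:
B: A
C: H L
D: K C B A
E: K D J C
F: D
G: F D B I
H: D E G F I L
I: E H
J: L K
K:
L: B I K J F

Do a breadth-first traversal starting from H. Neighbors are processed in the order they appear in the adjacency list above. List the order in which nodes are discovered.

H -> D -> E -> G -> F -> I -> L -> K -> C -> B -> A -> J

Visit H; enqueue D, E, G, F, I, L → queue [D, E, G, F, I, L]
Visit D; enqueue K, C, B, A → queue [E, G, F, I, L, K, C, B, A]
Visit E; enqueue J → queue [G, F, I, L, K, C, B, A, J]
Visit G → queue [F, I, L, K, C, B, A, J]
Visit F → queue [I, L, K, C, B, A, J]
Visit I → queue [L, K, C, B, A, J]
Visit L → queue [K, C, B, A, J]
Visit K → queue [C, B, A, J]
Visit C → queue [B, A, J]
Visit B → queue [A, J]
Visit A → queue [J]
Visit J → queue []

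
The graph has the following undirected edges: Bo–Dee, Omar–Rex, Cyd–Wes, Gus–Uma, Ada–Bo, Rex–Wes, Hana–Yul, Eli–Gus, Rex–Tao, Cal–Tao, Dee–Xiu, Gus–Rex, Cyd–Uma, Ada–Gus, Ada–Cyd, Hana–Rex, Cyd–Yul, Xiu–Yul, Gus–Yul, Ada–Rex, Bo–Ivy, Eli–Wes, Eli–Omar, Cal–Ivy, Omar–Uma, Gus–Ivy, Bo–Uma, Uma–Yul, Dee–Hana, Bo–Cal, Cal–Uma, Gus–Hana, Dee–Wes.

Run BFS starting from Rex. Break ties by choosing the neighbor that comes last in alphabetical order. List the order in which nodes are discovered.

Visit Rex; enqueue Wes, Tao, Omar, Hana, Gus, Ada → queue [Wes, Tao, Omar, Hana, Gus, Ada]
Visit Wes; enqueue Eli, Dee, Cyd → queue [Tao, Omar, Hana, Gus, Ada, Eli, Dee, Cyd]
Visit Tao; enqueue Cal → queue [Omar, Hana, Gus, Ada, Eli, Dee, Cyd, Cal]
Visit Omar; enqueue Uma → queue [Hana, Gus, Ada, Eli, Dee, Cyd, Cal, Uma]
Visit Hana; enqueue Yul → queue [Gus, Ada, Eli, Dee, Cyd, Cal, Uma, Yul]
Visit Gus; enqueue Ivy → queue [Ada, Eli, Dee, Cyd, Cal, Uma, Yul, Ivy]
Visit Ada; enqueue Bo → queue [Eli, Dee, Cyd, Cal, Uma, Yul, Ivy, Bo]
Visit Eli → queue [Dee, Cyd, Cal, Uma, Yul, Ivy, Bo]
Visit Dee; enqueue Xiu → queue [Cyd, Cal, Uma, Yul, Ivy, Bo, Xiu]
Visit Cyd → queue [Cal, Uma, Yul, Ivy, Bo, Xiu]
Visit Cal → queue [Uma, Yul, Ivy, Bo, Xiu]
Visit Uma → queue [Yul, Ivy, Bo, Xiu]
Visit Yul → queue [Ivy, Bo, Xiu]
Visit Ivy → queue [Bo, Xiu]
Visit Bo → queue [Xiu]
Visit Xiu → queue []

Rex, Wes, Tao, Omar, Hana, Gus, Ada, Eli, Dee, Cyd, Cal, Uma, Yul, Ivy, Bo, Xiu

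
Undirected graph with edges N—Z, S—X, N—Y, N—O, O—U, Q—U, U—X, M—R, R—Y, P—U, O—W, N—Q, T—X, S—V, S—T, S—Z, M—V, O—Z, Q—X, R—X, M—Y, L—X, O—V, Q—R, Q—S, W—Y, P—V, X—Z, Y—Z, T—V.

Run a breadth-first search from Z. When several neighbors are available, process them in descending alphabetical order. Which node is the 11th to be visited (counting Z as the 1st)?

T

Visit Z; enqueue Y, X, S, O, N → queue [Y, X, S, O, N]
Visit Y; enqueue W, R, M → queue [X, S, O, N, W, R, M]
Visit X; enqueue U, T, Q, L → queue [S, O, N, W, R, M, U, T, Q, L]
Visit S; enqueue V → queue [O, N, W, R, M, U, T, Q, L, V]
Visit O → queue [N, W, R, M, U, T, Q, L, V]
Visit N → queue [W, R, M, U, T, Q, L, V]
Visit W → queue [R, M, U, T, Q, L, V]
Visit R → queue [M, U, T, Q, L, V]
Visit M → queue [U, T, Q, L, V]
Visit U; enqueue P → queue [T, Q, L, V, P]
Visit T → queue [Q, L, V, P]
Visit Q → queue [L, V, P]
Visit L → queue [V, P]
Visit V → queue [P]
Visit P → queue []

Visit order: Z, Y, X, S, O, N, W, R, M, U, T, Q, L, V, P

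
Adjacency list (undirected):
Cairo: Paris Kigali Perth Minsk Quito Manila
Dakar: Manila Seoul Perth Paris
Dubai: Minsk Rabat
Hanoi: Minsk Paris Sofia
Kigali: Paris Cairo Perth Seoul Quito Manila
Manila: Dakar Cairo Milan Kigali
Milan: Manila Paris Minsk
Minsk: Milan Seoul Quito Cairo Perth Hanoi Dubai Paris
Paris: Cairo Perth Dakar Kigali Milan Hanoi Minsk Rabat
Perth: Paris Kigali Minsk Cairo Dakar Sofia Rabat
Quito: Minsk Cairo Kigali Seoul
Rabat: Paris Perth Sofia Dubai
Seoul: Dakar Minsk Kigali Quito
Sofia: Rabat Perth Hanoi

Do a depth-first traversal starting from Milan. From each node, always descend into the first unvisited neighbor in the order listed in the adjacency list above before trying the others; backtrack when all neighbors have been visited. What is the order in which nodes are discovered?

Milan → Manila → Dakar → Seoul → Minsk → Quito → Cairo → Paris → Perth → Kigali → Sofia → Rabat → Dubai → Hanoi

Visit Milan
Milan → Manila
Manila → Dakar
Dakar → Seoul
Seoul → Minsk
Minsk → Quito
Quito → Cairo
Cairo → Paris
Paris → Perth
Perth → Kigali
Perth → Sofia
Sofia → Rabat
Rabat → Dubai
Sofia → Hanoi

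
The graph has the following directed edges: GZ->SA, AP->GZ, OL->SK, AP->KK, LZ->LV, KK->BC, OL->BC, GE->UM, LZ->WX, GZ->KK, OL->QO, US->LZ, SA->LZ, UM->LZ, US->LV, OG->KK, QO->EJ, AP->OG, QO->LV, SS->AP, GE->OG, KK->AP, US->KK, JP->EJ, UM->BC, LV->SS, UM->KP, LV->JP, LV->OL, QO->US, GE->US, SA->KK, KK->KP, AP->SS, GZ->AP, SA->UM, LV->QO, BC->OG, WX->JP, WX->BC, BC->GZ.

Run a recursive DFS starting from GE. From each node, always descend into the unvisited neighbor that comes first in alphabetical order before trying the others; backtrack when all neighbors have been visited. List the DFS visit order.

GE, OG, KK, AP, GZ, SA, LZ, LV, JP, EJ, OL, BC, QO, US, SK, SS, WX, UM, KP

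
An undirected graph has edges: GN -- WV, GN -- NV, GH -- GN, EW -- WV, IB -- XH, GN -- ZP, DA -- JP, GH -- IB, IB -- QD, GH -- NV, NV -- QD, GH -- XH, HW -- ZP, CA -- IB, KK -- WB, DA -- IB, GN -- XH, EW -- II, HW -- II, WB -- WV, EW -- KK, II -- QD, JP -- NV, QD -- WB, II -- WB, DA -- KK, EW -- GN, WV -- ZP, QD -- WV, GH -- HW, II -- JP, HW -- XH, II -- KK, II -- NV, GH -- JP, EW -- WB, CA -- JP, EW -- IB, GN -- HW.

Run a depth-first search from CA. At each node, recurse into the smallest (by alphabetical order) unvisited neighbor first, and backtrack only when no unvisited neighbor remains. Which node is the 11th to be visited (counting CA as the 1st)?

ZP

Visit CA
CA → IB
IB → DA
DA → JP
JP → GH
GH → GN
GN → EW
EW → II
II → HW
HW → XH
HW → ZP
ZP → WV
WV → QD
QD → NV
QD → WB
WB → KK

Visit order: CA, IB, DA, JP, GH, GN, EW, II, HW, XH, ZP, WV, QD, NV, WB, KK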